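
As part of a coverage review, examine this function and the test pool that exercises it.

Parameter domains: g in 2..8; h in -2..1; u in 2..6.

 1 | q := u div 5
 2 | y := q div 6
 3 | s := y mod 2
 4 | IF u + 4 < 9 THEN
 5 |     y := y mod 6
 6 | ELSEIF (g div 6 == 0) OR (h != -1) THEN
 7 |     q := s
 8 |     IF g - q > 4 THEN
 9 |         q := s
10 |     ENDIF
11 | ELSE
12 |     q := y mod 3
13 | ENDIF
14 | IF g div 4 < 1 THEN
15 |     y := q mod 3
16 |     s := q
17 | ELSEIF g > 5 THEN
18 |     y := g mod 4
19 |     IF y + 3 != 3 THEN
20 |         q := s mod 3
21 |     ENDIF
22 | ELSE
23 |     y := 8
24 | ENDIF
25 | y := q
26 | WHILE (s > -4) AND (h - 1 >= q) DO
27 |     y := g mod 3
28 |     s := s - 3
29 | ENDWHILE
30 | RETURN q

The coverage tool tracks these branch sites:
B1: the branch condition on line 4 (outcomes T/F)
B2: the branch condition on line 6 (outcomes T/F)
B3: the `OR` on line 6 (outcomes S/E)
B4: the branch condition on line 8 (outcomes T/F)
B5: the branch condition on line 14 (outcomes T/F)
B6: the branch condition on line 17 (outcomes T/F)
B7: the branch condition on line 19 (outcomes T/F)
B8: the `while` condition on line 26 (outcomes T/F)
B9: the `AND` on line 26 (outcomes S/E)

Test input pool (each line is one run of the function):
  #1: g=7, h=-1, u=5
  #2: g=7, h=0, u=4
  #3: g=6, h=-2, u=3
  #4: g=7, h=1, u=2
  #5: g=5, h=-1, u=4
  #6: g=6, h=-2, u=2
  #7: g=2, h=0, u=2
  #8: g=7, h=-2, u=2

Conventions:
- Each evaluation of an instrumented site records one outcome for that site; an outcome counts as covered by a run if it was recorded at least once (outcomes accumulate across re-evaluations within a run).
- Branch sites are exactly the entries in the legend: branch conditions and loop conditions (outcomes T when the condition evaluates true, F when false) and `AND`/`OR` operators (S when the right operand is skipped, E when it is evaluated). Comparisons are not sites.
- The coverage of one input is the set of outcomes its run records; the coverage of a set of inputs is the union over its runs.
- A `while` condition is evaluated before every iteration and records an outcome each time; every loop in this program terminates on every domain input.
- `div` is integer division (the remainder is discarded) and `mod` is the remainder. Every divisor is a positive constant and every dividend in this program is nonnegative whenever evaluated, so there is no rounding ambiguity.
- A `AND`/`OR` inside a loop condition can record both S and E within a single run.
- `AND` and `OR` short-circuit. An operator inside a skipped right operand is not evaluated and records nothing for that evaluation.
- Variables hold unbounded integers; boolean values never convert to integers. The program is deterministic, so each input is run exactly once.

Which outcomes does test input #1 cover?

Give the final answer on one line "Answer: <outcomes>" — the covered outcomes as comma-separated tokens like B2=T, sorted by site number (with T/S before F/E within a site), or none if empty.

Running input #1 (g=7, h=-1, u=5), event by event:
  B1->F, B3->E, B2->F, B5->F, B6->T, B7->T, B9->E, B8->F
distinct outcomes covered: B1=F, B2=F, B3=E, B5=F, B6=T, B7=T, B8=F, B9=E

Answer: B1=F, B2=F, B3=E, B5=F, B6=T, B7=T, B8=F, B9=E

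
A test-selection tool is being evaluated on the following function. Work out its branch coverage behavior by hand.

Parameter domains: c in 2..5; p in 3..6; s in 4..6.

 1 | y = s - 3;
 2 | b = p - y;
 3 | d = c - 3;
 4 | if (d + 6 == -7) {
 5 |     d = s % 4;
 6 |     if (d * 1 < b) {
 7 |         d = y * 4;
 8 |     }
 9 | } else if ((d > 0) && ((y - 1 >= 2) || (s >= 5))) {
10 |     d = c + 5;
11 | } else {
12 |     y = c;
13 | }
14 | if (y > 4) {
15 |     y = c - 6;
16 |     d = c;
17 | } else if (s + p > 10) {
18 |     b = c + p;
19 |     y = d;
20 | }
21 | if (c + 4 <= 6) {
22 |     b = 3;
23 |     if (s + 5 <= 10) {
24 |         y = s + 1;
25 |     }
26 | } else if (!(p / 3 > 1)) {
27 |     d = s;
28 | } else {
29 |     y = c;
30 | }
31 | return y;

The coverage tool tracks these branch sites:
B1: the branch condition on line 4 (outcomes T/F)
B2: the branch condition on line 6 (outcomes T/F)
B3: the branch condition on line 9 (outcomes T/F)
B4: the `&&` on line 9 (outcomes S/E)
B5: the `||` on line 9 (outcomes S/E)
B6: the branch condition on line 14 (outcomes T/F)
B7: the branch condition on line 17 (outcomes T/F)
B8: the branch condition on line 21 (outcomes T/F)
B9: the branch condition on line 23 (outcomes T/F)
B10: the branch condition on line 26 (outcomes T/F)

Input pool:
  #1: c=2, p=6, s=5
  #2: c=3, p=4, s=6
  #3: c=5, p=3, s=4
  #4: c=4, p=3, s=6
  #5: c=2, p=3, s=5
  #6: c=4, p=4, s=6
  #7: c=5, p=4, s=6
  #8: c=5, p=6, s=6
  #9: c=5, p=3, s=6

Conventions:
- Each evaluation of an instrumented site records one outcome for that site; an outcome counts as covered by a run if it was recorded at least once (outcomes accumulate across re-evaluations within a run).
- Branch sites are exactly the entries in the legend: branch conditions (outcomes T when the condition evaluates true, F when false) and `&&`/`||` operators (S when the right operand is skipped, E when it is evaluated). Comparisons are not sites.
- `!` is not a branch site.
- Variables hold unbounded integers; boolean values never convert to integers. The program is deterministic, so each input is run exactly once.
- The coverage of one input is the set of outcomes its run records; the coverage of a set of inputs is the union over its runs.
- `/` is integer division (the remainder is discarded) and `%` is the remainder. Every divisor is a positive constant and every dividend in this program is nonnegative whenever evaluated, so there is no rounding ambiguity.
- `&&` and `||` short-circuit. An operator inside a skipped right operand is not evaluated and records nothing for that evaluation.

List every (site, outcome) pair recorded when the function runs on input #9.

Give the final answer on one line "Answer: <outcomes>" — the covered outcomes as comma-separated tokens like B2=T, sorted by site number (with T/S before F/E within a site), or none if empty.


Simulating input #9 (c=5, p=3, s=6) step by step:
  B1->F, B4->E, B5->S, B3->T, B6->F, B7->F, B8->F, B10->T
as a set, this run covers: B1=F, B3=T, B4=E, B5=S, B6=F, B7=F, B8=F, B10=T
Answer: B1=F, B3=T, B4=E, B5=S, B6=F, B7=F, B8=F, B10=T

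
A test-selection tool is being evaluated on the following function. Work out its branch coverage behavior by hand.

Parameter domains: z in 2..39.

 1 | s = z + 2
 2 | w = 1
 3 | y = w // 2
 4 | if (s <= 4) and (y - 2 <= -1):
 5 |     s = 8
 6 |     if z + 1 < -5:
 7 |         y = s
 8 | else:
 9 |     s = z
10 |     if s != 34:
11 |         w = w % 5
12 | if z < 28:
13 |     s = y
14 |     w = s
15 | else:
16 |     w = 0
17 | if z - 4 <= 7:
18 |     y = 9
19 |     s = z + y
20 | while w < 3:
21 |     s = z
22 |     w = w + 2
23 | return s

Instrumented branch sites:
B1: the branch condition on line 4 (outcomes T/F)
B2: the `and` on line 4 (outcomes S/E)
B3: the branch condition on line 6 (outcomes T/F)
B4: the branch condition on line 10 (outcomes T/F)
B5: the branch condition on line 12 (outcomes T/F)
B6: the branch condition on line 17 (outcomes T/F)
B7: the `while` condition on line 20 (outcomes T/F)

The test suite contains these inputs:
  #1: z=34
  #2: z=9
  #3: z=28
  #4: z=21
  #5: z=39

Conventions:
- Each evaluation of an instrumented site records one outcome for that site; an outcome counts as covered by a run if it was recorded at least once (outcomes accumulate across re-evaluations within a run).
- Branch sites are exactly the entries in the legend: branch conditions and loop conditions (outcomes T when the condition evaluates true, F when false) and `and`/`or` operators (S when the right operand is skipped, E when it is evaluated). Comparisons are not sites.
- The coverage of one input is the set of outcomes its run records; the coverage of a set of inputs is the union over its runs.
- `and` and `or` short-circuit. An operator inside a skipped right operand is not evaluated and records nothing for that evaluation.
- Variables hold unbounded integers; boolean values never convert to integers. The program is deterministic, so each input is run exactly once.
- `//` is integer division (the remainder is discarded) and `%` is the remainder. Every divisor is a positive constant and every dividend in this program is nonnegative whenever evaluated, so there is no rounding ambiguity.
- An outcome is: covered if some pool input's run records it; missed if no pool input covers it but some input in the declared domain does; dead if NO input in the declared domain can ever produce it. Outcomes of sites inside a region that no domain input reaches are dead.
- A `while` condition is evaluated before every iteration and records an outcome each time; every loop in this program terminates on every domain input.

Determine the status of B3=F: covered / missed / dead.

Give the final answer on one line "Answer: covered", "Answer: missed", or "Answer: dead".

no pool input records B3=F
but domain input (z=2) does record it -> reachable, so missed

Answer: missed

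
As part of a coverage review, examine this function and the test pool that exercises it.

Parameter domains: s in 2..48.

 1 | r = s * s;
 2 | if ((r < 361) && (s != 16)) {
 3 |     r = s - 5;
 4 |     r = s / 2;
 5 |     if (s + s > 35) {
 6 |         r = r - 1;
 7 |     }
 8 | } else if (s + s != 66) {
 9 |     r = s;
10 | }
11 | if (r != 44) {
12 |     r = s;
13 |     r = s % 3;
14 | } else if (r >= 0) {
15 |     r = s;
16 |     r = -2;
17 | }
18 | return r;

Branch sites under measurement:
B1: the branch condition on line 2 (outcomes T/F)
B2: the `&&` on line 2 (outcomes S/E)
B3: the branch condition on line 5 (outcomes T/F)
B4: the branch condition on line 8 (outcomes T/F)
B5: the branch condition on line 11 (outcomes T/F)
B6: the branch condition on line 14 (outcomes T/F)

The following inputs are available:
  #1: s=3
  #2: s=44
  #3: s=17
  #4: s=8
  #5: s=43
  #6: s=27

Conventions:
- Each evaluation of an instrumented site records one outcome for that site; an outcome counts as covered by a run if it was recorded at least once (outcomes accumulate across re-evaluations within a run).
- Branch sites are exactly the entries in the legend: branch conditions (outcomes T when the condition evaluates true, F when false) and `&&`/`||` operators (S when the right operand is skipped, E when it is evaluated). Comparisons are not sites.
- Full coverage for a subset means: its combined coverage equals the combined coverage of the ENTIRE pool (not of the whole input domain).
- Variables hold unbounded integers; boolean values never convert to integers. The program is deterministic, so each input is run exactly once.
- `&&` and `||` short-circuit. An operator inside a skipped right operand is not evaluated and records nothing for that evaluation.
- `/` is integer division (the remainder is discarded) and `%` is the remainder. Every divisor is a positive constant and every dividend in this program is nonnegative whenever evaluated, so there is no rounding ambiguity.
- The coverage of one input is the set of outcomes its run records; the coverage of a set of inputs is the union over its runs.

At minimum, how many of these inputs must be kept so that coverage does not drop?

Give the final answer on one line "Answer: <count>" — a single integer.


#1 (s=3) -> B2->E, B1->T, B3->F, B5->T; covered: B1=T, B2=E, B3=F, B5=T
#2 (s=44) -> B2->S, B1->F, B4->T, B5->F, B6->T; covered: B1=F, B2=S, B4=T, B5=F, B6=T
#3 (s=17) -> B2->E, B1->T, B3->F, B5->T; covered: B1=T, B2=E, B3=F, B5=T
#4 (s=8) -> B2->E, B1->T, B3->F, B5->T; covered: B1=T, B2=E, B3=F, B5=T
#5 (s=43) -> B2->S, B1->F, B4->T, B5->T; covered: B1=F, B2=S, B4=T, B5=T
#6 (s=27) -> B2->S, B1->F, B4->T, B5->T; covered: B1=F, B2=S, B4=T, B5=T
together the pool reaches 9 outcomes: B1=T, B1=F, B2=S, B2=E, B3=F, B4=T, B5=T, B5=F, B6=T
no size-1 subset reaches all 9 outcomes (best union: 5/9)
inputs {1, 2} (size 2) cover everything; no size-2 subset with a lexicographically smaller index list covers all 9
Answer: 2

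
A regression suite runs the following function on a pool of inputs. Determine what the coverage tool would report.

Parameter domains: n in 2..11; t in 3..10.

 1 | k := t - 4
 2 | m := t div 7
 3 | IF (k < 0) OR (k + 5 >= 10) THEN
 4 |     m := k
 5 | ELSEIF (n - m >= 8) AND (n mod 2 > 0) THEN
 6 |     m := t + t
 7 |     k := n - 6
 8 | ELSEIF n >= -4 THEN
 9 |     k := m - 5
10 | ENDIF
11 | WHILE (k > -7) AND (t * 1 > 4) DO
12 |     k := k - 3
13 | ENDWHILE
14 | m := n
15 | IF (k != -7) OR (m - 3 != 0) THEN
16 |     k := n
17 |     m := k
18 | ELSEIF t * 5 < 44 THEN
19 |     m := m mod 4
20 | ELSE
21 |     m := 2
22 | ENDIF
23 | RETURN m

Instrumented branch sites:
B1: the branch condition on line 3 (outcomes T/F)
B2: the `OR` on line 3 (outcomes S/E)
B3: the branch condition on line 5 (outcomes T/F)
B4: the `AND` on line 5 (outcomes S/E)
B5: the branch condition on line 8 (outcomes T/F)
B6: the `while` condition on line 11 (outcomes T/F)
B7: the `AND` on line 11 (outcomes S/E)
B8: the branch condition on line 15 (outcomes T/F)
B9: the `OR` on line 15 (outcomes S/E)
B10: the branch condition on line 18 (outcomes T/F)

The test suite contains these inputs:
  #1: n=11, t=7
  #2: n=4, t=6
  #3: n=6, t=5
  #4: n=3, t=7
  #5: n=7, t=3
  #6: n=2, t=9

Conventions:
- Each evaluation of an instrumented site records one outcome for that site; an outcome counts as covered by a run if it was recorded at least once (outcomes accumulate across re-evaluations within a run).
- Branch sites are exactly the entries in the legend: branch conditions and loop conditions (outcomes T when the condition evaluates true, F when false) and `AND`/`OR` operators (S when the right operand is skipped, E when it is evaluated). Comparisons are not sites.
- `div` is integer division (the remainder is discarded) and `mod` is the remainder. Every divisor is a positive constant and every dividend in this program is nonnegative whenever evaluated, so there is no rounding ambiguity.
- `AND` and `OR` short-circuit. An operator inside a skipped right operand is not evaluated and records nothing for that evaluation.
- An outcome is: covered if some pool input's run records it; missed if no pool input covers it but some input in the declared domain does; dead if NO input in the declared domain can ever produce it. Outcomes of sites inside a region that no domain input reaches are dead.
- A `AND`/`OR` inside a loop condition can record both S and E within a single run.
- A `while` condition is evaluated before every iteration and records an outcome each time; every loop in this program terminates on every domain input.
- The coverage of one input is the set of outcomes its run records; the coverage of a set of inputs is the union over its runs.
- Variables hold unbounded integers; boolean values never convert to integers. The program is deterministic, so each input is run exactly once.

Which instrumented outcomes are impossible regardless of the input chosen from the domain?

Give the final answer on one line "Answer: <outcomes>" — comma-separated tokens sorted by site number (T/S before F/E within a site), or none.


exhaustive pass over the 80-input domain:
  B5=F: never recorded by any domain input -> dead
  reachable outcomes have witnesses, e.g. B1=T (e.g. n=2, t=3), B1=F (e.g. n=2, t=4), B2=S (e.g. n=2, t=3), B2=E (e.g. n=2, t=4)
Answer: B5=F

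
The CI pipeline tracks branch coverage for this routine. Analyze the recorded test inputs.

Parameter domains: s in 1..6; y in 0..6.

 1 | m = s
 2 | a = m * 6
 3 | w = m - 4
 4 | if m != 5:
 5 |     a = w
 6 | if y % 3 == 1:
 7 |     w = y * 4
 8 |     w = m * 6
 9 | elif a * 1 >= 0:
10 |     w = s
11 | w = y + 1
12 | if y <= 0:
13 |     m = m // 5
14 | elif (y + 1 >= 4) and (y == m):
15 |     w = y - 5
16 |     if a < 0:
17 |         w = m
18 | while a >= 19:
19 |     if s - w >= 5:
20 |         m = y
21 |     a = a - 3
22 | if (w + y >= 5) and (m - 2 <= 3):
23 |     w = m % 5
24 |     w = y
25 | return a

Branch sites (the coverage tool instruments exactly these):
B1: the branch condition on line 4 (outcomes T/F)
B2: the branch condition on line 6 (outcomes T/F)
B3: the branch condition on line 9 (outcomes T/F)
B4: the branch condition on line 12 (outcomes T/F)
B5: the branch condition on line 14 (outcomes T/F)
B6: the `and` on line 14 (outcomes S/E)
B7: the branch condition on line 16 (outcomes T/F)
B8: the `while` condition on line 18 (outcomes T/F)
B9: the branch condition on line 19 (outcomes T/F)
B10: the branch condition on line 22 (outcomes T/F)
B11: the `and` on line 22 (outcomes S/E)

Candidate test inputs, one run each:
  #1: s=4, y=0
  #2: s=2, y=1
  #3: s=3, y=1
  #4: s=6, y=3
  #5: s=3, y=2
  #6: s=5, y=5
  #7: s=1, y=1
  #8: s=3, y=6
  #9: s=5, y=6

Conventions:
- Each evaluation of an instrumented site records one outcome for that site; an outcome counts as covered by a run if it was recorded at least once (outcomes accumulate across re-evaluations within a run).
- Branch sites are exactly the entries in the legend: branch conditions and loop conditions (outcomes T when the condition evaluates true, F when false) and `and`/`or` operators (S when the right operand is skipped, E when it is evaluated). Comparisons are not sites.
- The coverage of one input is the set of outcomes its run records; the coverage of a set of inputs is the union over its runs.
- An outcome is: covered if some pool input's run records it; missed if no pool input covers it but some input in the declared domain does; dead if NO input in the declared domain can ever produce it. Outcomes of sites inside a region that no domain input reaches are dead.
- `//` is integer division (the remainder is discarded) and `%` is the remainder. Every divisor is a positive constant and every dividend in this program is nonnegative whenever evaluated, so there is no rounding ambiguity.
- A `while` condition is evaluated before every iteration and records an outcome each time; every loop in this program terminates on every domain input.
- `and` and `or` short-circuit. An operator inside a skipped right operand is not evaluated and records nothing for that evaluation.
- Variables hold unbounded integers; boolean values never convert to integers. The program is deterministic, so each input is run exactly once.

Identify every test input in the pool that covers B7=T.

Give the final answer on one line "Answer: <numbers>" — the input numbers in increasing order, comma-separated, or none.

input #1 (s=4, y=0): does not produce B7=T
input #2 (s=2, y=1): does not produce B7=T
input #3 (s=3, y=1): does not produce B7=T
input #4 (s=6, y=3): does not produce B7=T
input #5 (s=3, y=2): does not produce B7=T
input #6 (s=5, y=5): does not produce B7=T
input #7 (s=1, y=1): does not produce B7=T
input #8 (s=3, y=6): does not produce B7=T
input #9 (s=5, y=6): does not produce B7=T

Answer: none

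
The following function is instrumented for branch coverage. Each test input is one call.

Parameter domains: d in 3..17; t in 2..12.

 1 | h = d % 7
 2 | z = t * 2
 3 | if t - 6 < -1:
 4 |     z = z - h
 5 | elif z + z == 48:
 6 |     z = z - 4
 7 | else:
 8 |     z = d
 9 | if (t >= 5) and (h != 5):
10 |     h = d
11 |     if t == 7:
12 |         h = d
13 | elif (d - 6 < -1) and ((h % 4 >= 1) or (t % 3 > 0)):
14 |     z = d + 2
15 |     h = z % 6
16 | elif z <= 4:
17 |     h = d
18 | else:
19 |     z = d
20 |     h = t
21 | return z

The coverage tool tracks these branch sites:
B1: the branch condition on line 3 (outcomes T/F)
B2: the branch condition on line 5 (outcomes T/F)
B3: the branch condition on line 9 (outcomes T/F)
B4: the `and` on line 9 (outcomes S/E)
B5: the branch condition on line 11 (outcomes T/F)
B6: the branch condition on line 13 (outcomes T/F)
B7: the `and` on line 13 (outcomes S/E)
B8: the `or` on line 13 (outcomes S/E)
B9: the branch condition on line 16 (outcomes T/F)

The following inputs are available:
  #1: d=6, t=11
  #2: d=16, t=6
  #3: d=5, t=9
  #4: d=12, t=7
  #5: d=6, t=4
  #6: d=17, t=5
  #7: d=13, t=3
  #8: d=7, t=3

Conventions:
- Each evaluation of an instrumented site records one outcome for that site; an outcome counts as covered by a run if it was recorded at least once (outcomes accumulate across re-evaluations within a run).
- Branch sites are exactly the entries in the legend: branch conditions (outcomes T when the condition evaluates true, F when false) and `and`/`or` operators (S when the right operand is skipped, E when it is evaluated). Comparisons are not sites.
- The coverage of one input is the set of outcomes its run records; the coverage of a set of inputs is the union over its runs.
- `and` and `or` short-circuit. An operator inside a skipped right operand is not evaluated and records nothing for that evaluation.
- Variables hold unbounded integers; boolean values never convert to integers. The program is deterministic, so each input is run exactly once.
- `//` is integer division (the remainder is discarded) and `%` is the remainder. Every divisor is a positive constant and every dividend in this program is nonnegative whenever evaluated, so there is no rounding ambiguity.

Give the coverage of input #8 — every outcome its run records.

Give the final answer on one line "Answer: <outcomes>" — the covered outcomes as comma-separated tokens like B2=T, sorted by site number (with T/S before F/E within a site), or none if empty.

Event log for input #8 (d=7, t=3):
  B1->T, B4->S, B3->F, B7->S, B6->F, B9->F
as a set, this run covers: B1=T, B3=F, B4=S, B6=F, B7=S, B9=F

Answer: B1=T, B3=F, B4=S, B6=F, B7=S, B9=F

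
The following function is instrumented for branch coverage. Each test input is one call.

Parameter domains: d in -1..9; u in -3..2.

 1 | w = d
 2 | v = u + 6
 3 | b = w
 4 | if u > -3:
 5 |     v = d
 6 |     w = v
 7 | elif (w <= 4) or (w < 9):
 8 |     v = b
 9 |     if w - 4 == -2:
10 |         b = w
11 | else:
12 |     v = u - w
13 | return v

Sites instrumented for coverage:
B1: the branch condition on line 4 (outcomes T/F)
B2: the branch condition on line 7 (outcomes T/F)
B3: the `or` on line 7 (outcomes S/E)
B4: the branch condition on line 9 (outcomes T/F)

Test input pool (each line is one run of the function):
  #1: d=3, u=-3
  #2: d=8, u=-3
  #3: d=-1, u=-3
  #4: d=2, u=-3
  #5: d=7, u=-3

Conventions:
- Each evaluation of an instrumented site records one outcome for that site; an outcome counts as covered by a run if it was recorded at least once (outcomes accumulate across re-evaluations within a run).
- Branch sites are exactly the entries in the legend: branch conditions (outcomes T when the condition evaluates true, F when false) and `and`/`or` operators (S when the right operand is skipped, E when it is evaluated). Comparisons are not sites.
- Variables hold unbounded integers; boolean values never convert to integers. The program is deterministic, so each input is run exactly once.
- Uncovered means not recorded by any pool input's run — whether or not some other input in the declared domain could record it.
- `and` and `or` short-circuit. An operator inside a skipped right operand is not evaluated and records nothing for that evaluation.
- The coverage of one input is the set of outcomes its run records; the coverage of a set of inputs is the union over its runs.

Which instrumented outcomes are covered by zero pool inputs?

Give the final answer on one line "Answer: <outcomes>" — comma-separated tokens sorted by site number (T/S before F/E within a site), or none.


input #1 (d=3, u=-3): covers B1=F, B2=T, B3=S, B4=F
input #2 (d=8, u=-3): covers B1=F, B2=T, B3=E, B4=F
input #3 (d=-1, u=-3): covers B1=F, B2=T, B3=S, B4=F
input #4 (d=2, u=-3): covers B1=F, B2=T, B3=S, B4=T
input #5 (d=7, u=-3): covers B1=F, B2=T, B3=E, B4=F
union over the pool: B1=F, B2=T, B3=S, B3=E, B4=T, B4=F
uncovered (2 of 8): B1=T, B2=F
Answer: B1=T, B2=F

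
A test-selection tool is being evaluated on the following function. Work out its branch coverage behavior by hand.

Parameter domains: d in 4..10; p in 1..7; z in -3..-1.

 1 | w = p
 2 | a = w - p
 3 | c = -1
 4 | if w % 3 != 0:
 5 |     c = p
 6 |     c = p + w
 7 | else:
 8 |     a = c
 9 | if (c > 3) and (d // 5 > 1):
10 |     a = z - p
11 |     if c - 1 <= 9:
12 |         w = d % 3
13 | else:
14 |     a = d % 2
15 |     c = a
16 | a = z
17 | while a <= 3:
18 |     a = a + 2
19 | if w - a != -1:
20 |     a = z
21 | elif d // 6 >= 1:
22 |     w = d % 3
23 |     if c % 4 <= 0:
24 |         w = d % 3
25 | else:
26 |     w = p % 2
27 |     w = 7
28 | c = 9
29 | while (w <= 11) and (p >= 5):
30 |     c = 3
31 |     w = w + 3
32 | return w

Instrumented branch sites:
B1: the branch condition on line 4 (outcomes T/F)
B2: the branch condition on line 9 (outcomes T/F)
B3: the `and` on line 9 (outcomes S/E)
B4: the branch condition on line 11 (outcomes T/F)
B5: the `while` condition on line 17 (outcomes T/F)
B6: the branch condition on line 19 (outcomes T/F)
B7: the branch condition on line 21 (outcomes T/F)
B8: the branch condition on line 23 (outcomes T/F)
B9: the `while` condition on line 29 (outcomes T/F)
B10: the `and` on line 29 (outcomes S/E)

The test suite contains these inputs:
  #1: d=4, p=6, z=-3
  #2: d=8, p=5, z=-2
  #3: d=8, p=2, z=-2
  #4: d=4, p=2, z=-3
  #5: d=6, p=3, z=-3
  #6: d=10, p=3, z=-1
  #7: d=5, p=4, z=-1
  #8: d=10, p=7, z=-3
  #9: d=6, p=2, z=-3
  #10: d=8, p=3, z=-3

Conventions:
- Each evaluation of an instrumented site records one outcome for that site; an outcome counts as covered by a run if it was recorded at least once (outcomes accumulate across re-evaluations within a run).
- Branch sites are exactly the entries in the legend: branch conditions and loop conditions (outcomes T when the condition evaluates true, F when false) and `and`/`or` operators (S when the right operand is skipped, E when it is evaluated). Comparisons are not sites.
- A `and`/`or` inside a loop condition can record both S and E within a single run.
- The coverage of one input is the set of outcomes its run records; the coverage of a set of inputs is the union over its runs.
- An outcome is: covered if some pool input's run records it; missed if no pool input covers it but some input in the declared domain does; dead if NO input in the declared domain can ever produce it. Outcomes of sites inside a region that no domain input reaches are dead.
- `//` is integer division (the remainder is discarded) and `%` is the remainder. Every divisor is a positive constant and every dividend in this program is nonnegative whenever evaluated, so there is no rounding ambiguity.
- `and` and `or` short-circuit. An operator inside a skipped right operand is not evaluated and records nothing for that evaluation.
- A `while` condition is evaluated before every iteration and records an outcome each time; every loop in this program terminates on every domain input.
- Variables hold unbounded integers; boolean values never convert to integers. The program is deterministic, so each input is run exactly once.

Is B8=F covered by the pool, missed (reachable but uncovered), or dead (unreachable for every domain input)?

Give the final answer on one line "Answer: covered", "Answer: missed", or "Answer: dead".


no pool input records B8=F
but domain input (d=7, p=3, z=-2) does record it -> reachable, so missed
Answer: missed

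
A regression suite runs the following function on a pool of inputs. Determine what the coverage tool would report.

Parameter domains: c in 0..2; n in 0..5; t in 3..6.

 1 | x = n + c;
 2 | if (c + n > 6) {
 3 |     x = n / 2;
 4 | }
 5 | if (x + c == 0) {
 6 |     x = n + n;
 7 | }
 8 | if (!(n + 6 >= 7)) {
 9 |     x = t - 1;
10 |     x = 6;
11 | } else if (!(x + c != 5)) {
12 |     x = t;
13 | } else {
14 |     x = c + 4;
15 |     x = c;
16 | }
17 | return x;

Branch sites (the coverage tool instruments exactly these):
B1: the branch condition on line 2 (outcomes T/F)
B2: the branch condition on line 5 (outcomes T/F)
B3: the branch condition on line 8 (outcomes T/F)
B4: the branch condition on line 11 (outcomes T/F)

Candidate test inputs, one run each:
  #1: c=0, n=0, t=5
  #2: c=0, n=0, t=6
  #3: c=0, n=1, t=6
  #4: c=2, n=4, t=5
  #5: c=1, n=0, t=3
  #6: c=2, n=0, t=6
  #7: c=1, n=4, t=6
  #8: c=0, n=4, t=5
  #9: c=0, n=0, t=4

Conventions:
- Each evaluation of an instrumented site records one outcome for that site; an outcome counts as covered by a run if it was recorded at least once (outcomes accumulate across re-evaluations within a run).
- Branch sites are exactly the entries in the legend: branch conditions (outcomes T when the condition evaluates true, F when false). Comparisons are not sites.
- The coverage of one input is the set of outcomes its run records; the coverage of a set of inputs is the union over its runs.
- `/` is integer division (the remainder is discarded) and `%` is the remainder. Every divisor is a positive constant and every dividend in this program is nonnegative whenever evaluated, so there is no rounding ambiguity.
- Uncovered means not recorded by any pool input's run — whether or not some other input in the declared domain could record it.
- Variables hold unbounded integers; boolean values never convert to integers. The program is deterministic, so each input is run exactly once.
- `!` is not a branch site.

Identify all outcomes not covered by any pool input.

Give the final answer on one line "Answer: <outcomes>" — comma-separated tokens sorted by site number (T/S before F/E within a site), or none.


#1 (c=0, n=0, t=5) -> B1->F, B2->T, B3->T; covered: B1=F, B2=T, B3=T
#2 (c=0, n=0, t=6) -> B1->F, B2->T, B3->T; covered: B1=F, B2=T, B3=T
#3 (c=0, n=1, t=6) -> B1->F, B2->F, B3->F, B4->F; covered: B1=F, B2=F, B3=F, B4=F
#4 (c=2, n=4, t=5) -> B1->F, B2->F, B3->F, B4->F; covered: B1=F, B2=F, B3=F, B4=F
#5 (c=1, n=0, t=3) -> B1->F, B2->F, B3->T; covered: B1=F, B2=F, B3=T
#6 (c=2, n=0, t=6) -> B1->F, B2->F, B3->T; covered: B1=F, B2=F, B3=T
#7 (c=1, n=4, t=6) -> B1->F, B2->F, B3->F, B4->F; covered: B1=F, B2=F, B3=F, B4=F
#8 (c=0, n=4, t=5) -> B1->F, B2->F, B3->F, B4->F; covered: B1=F, B2=F, B3=F, B4=F
#9 (c=0, n=0, t=4) -> B1->F, B2->T, B3->T; covered: B1=F, B2=T, B3=T
union over the pool: B1=F, B2=T, B2=F, B3=T, B3=F, B4=F
uncovered (2 of 8): B1=T, B4=T
Answer: B1=T, B4=T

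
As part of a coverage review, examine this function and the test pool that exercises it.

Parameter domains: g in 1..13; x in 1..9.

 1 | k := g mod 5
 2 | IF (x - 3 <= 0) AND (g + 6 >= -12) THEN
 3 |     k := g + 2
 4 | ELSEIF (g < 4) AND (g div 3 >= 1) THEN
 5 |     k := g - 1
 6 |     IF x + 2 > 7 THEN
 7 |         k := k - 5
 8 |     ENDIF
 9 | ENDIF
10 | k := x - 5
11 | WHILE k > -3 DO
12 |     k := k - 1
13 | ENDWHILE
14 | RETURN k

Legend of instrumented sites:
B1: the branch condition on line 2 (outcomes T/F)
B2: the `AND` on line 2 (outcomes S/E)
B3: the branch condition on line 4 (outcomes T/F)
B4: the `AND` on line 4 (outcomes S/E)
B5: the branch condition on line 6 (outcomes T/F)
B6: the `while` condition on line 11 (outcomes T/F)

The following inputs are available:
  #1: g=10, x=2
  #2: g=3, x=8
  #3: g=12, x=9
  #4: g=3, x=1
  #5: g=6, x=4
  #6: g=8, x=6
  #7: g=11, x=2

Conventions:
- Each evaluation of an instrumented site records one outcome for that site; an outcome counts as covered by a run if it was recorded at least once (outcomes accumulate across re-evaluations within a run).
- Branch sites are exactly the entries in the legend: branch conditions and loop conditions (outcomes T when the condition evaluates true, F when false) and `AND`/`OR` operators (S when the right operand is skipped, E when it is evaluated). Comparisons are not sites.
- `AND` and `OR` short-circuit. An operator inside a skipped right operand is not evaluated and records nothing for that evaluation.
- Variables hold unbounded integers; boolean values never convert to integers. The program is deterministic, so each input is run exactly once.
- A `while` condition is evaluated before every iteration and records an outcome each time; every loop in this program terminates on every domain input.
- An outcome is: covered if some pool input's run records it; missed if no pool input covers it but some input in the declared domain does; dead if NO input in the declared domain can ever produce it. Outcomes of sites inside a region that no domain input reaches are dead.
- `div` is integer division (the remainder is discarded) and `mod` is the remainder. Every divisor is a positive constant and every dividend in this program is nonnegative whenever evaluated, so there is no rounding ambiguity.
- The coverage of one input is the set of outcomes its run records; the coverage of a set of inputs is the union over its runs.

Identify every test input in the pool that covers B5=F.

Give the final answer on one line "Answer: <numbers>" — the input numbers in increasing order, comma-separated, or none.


input #1 (g=10, x=2): never hits B5=F
input #2 (g=3, x=8): never hits B5=F
input #3 (g=12, x=9): never hits B5=F
input #4 (g=3, x=1): never hits B5=F
input #5 (g=6, x=4): never hits B5=F
input #6 (g=8, x=6): never hits B5=F
input #7 (g=11, x=2): never hits B5=F
Answer: none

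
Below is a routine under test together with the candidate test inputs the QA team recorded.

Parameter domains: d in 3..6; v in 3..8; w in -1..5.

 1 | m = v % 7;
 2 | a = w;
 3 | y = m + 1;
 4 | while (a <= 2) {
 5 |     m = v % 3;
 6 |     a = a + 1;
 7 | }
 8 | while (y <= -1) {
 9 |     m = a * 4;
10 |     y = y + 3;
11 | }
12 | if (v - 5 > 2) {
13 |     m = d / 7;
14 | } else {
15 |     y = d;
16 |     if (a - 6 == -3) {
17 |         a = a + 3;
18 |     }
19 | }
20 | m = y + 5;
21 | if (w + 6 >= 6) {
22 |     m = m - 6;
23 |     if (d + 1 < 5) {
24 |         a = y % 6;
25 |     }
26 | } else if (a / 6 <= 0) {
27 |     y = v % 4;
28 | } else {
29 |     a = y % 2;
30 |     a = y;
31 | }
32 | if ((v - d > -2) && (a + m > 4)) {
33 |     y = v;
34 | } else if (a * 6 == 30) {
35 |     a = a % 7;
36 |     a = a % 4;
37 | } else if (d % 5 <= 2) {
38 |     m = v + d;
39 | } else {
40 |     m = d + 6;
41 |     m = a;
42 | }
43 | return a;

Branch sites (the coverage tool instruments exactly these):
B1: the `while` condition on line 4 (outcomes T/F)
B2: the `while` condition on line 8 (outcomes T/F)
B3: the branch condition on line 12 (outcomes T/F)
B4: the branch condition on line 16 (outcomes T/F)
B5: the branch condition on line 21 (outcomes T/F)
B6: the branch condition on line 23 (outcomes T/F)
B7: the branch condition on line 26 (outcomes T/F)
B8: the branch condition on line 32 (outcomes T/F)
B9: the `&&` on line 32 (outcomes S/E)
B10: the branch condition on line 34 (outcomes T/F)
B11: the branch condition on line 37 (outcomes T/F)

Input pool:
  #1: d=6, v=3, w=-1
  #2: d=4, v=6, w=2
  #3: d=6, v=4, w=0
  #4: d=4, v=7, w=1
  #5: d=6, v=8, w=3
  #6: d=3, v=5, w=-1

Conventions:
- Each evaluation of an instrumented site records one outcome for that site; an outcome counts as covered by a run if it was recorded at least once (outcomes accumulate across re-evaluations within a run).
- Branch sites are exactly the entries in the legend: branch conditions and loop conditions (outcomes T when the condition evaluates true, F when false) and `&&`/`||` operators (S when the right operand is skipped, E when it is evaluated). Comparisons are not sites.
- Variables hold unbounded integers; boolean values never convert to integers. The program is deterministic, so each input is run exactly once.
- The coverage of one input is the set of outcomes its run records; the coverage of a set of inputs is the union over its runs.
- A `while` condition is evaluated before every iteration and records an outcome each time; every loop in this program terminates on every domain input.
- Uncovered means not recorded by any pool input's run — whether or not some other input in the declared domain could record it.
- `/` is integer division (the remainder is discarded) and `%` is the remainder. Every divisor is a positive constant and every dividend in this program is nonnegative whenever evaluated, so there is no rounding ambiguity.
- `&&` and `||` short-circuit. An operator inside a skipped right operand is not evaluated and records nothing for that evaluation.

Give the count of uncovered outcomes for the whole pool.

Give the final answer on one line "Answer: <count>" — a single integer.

run #1 (d=6, v=3, w=-1) runs B1->T, B1->T, B1->T, B1->T, B1->F, B2->F, B3->F, B4->T, B5->F, B7->F, B9->S, B8->F, B10->F, B11->T; records B1=T, B1=F, B2=F, B3=F, B4=T, B5=F, B7=F, B8=F, B9=S, B10=F, B11=T
run #2 (d=4, v=6, w=2) runs B1->T, B1->F, B2->F, B3->F, B4->T, B5->T, B6->F, B9->E, B8->T; records B1=T, B1=F, B2=F, B3=F, B4=T, B5=T, B6=F, B8=T, B9=E
run #3 (d=6, v=4, w=0) runs B1->T, B1->T, B1->T, B1->F, B2->F, B3->F, B4->T, B5->T, B6->F, B9->S, B8->F, B10->F, B11->T; records B1=T, B1=F, B2=F, B3=F, B4=T, B5=T, B6=F, B8=F, B9=S, B10=F, B11=T
run #4 (d=4, v=7, w=1) runs B1->T, B1->T, B1->F, B2->F, B3->F, B4->T, B5->T, B6->F, B9->E, B8->T; records B1=T, B1=F, B2=F, B3=F, B4=T, B5=T, B6=F, B8=T, B9=E
run #5 (d=6, v=8, w=3) runs B1->F, B2->F, B3->T, B5->T, B6->F, B9->E, B8->F, B10->F, B11->T; records B1=F, B2=F, B3=T, B5=T, B6=F, B8=F, B9=E, B10=F, B11=T
run #6 (d=3, v=5, w=-1) runs B1->T, B1->T, B1->T, B1->T, B1->F, B2->F, B3->F, B4->T, B5->F, B7->F, B9->E, B8->T; records B1=T, B1=F, B2=F, B3=F, B4=T, B5=F, B7=F, B8=T, B9=E
union over the pool: B1=T, B1=F, B2=F, B3=T, B3=F, B4=T, B5=T, B5=F, B6=F, B7=F, B8=T, B8=F, B9=S, B9=E, B10=F, B11=T
uncovered (6 of 22): B2=T, B4=F, B6=T, B7=T, B10=T, B11=F

Answer: 6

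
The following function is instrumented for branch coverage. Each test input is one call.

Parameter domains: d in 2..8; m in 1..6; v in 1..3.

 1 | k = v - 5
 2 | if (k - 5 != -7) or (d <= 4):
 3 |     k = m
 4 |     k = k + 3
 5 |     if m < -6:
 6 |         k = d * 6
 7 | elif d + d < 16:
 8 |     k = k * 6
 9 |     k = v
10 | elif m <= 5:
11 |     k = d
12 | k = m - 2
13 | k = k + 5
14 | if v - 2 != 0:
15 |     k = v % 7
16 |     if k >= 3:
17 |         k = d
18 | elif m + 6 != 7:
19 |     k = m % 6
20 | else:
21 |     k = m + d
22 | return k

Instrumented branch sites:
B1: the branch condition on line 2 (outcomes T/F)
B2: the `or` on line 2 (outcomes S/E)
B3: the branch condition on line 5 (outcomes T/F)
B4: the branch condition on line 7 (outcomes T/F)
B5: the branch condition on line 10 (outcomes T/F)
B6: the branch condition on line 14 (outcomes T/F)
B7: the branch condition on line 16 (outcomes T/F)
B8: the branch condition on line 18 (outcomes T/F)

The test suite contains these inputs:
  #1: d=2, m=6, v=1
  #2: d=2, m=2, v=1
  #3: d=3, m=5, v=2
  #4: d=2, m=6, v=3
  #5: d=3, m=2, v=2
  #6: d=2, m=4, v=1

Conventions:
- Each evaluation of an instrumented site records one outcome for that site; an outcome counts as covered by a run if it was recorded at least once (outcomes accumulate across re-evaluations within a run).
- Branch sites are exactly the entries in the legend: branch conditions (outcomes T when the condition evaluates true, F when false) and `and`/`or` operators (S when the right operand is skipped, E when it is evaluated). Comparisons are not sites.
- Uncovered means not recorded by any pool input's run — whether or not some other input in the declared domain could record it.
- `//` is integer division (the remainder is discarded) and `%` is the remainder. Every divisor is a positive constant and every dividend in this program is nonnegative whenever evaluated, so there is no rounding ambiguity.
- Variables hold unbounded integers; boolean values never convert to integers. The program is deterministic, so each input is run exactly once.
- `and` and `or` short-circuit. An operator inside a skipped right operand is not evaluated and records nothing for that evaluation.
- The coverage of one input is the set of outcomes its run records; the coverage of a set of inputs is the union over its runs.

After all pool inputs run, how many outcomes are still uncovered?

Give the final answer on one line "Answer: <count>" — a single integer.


input #1, d=2, m=6, v=1: events B2->S, B1->T, B3->F, B6->T, B7->F; outcomes B1=T, B2=S, B3=F, B6=T, B7=F
input #2, d=2, m=2, v=1: events B2->S, B1->T, B3->F, B6->T, B7->F; outcomes B1=T, B2=S, B3=F, B6=T, B7=F
input #3, d=3, m=5, v=2: events B2->S, B1->T, B3->F, B6->F, B8->T; outcomes B1=T, B2=S, B3=F, B6=F, B8=T
input #4, d=2, m=6, v=3: events B2->E, B1->T, B3->F, B6->T, B7->T; outcomes B1=T, B2=E, B3=F, B6=T, B7=T
input #5, d=3, m=2, v=2: events B2->S, B1->T, B3->F, B6->F, B8->T; outcomes B1=T, B2=S, B3=F, B6=F, B8=T
input #6, d=2, m=4, v=1: events B2->S, B1->T, B3->F, B6->T, B7->F; outcomes B1=T, B2=S, B3=F, B6=T, B7=F
union over the pool: B1=T, B2=S, B2=E, B3=F, B6=T, B6=F, B7=T, B7=F, B8=T
uncovered (7 of 16): B1=F, B3=T, B4=T, B4=F, B5=T, B5=F, B8=F
Answer: 7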